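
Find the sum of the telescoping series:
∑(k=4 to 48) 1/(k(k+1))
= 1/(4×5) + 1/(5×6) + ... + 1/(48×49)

Partial fractions: 1/(k(k+1)) = 1/k - 1/(k+1)
The series telescopes:
= (1/4 - 1/5) + (1/5 - 1/6) + ... + (1/48 - 1/49)
= 1/4 - 1/49
= 45/196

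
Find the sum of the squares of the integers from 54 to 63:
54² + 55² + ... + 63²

Use ∑_{k=1}^{n} k² = n(n+1)(2n+1)/6, then subtract the first 53 terms.
∑_{k=1}^{63} k² = 63×64×127/6 = 85344
∑_{k=1}^{53} k² = 53×54×107/6 = 51039
∑_{k=54}^{63} k² = 85344 - 51039 = 34305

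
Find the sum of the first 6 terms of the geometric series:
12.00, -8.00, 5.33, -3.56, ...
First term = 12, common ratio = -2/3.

Sₙ = a(1 - rⁿ) / (1 - r)
S_6 = 12(1 - (-2/3)^6) / (1 - (-2/3))
S_6 = 12(1 - (64/729)) / (5/3)
S_6 = 532/81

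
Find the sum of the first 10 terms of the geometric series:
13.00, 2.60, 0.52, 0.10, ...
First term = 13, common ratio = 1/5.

Sₙ = a(1 - rⁿ) / (1 - r)
S_10 = 13(1 - (1/5)^10) / (1 - (1/5))
S_10 = 13(1 - (1/9765625)) / (4/5)
S_10 = 31738278/1953125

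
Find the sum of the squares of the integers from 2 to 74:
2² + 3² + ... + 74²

Use ∑_{k=1}^{n} k² = n(n+1)(2n+1)/6, then subtract the first 1 terms.
∑_{k=1}^{74} k² = 74×75×149/6 = 137825
∑_{k=1}^{1} k² = 1×2×3/6 = 1
∑_{k=2}^{74} k² = 137825 - 1 = 137824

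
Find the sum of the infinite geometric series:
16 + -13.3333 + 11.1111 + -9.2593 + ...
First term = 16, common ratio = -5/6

For |r| < 1, S = a / (1 - r)
S = 16 / (1 - (-5/6))
S = 16 / (11/6)
S = 96/11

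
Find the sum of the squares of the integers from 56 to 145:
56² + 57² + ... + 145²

Use ∑_{k=1}^{n} k² = n(n+1)(2n+1)/6, then subtract the first 55 terms.
∑_{k=1}^{145} k² = 145×146×291/6 = 1026745
∑_{k=1}^{55} k² = 55×56×111/6 = 56980
∑_{k=56}^{145} k² = 1026745 - 56980 = 969765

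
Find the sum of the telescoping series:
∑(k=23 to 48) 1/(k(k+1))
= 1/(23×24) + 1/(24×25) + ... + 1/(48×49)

Partial fractions: 1/(k(k+1)) = 1/k - 1/(k+1)
The series telescopes:
= (1/23 - 1/24) + (1/24 - 1/25) + ... + (1/48 - 1/49)
= 1/23 - 1/49
= 26/1127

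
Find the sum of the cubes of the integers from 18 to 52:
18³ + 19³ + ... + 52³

Use ∑_{k=1}^{n} k³ = [n(n+1)/2]², then subtract the first 17 terms.
∑_{k=1}^{52} k³ = [52×53/2]² = 1378² = 1898884
∑_{k=1}^{17} k³ = [17×18/2]² = 153² = 23409
∑_{k=18}^{52} k³ = 1898884 - 23409 = 1875475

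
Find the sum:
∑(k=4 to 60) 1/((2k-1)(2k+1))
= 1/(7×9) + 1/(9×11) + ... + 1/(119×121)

Partial fractions: 1/((2k-1)(2k+1)) = (1/2)[1/(2k-1) - 1/(2k+1)]
The series telescopes:
= (1/2)[1/7 - 1/121]
= 57/847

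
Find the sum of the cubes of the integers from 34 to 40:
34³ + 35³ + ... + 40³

Use ∑_{k=1}^{n} k³ = [n(n+1)/2]², then subtract the first 33 terms.
∑_{k=1}^{40} k³ = [40×41/2]² = 820² = 672400
∑_{k=1}^{33} k³ = [33×34/2]² = 561² = 314721
∑_{k=34}^{40} k³ = 672400 - 314721 = 357679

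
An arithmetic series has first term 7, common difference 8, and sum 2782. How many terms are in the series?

Using S = n/2 × [2a + (n-1)d]
2782 = n/2 × [2(7) + (n-1)(8)]
2782 = n/2 × [14 + 8n - 8]
5564 = n × [6 + 8n]
8n² + (6)n - 5564 = 0
Discriminant: Δ = (6)² - 4(8)(-5564) = 36 + 178048 = 178084
√Δ = 422
n = [-(6) + √Δ] / (2·8) = (-6 + 422) / 16 = 416 / 16 = 26
(The negative root is discarded since n must be a positive integer.)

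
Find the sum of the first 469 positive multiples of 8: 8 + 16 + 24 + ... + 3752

Factor out 8: = 8(1 + 2 + ... + 469) = 8 × n(n+1)/2
= 8 × 469×470/2
= 8 × 110215
= 881720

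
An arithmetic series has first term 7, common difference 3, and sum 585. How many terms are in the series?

Using S = n/2 × [2a + (n-1)d]
585 = n/2 × [2(7) + (n-1)(3)]
585 = n/2 × [14 + 3n - 3]
1170 = n × [11 + 3n]
3n² + (11)n - 1170 = 0
Discriminant: Δ = (11)² - 4(3)(-1170) = 121 + 14040 = 14161
√Δ = 119
n = [-(11) + √Δ] / (2·3) = (-11 + 119) / 6 = 108 / 6 = 18
(The negative root is discarded since n must be a positive integer.)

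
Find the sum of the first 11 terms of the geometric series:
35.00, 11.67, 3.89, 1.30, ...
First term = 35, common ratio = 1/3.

Sₙ = a(1 - rⁿ) / (1 - r)
S_11 = 35(1 - (1/3)^11) / (1 - (1/3))
S_11 = 35(1 - (1/177147)) / (2/3)
S_11 = 3100055/59049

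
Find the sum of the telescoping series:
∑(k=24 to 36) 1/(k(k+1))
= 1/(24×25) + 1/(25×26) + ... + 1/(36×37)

Partial fractions: 1/(k(k+1)) = 1/k - 1/(k+1)
The series telescopes:
= (1/24 - 1/25) + (1/25 - 1/26) + ... + (1/36 - 1/37)
= 1/24 - 1/37
= 13/888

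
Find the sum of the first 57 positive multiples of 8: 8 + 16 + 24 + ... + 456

Factor out 8: = 8(1 + 2 + ... + 57) = 8 × n(n+1)/2
= 8 × 57×58/2
= 8 × 1653
= 13224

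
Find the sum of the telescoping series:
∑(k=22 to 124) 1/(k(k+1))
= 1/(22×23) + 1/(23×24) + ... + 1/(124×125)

Partial fractions: 1/(k(k+1)) = 1/k - 1/(k+1)
The series telescopes:
= (1/22 - 1/23) + (1/23 - 1/24) + ... + (1/124 - 1/125)
= 1/22 - 1/125
= 103/2750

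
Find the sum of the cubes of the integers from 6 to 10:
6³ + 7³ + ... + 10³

Use ∑_{k=1}^{n} k³ = [n(n+1)/2]², then subtract the first 5 terms.
∑_{k=1}^{10} k³ = [10×11/2]² = 55² = 3025
∑_{k=1}^{5} k³ = [5×6/2]² = 15² = 225
∑_{k=6}^{10} k³ = 3025 - 225 = 2800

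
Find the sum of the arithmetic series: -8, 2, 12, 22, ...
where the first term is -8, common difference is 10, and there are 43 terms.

Sₙ = n/2 × (first + last)
Last term = a + (n-1)d = -8 + (43-1)×10 = 412
S_43 = 43/2 × (-8 + 412)
S_43 = 43/2 × 404 = 8686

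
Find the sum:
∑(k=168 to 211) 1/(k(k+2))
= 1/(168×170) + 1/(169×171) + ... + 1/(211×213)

Partial fractions: 1/(k(k+2)) = (1/2)[1/k - 1/(k+2)]
Telescoping leaves the first two and last two terms:
= (1/2)[1/168 + 1/169 - 1/212 - 1/213]
= 87527/71226064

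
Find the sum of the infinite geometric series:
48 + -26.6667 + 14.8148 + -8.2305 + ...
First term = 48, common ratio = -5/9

For |r| < 1, S = a / (1 - r)
S = 48 / (1 - (-5/9))
S = 48 / (14/9)
S = 216/7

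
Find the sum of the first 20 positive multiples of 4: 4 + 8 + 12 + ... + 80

Factor out 4: = 4(1 + 2 + ... + 20) = 4 × n(n+1)/2
= 4 × 20×21/2
= 4 × 210
= 840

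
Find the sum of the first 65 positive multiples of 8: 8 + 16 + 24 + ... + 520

Factor out 8: = 8(1 + 2 + ... + 65) = 8 × n(n+1)/2
= 8 × 65×66/2
= 8 × 2145
= 17160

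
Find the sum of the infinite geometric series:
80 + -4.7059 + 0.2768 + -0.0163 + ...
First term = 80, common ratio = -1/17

For |r| < 1, S = a / (1 - r)
S = 80 / (1 - (-1/17))
S = 80 / (18/17)
S = 680/9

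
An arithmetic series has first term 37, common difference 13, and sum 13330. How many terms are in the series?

Using S = n/2 × [2a + (n-1)d]
13330 = n/2 × [2(37) + (n-1)(13)]
13330 = n/2 × [74 + 13n - 13]
26660 = n × [61 + 13n]
13n² + (61)n - 26660 = 0
Discriminant: Δ = (61)² - 4(13)(-26660) = 3721 + 1386320 = 1390041
√Δ = 1179
n = [-(61) + √Δ] / (2·13) = (-61 + 1179) / 26 = 1118 / 26 = 43
(The negative root is discarded since n must be a positive integer.)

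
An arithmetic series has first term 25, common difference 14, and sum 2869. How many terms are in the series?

Using S = n/2 × [2a + (n-1)d]
2869 = n/2 × [2(25) + (n-1)(14)]
2869 = n/2 × [50 + 14n - 14]
5738 = n × [36 + 14n]
14n² + (36)n - 5738 = 0
Discriminant: Δ = (36)² - 4(14)(-5738) = 1296 + 321328 = 322624
√Δ = 568
n = [-(36) + √Δ] / (2·14) = (-36 + 568) / 28 = 532 / 28 = 19
(The negative root is discarded since n must be a positive integer.)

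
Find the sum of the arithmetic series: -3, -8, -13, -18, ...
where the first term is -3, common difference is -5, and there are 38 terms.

Sₙ = n/2 × (first + last)
Last term = a + (n-1)d = -3 + (38-1)×(-5) = -188
S_38 = 38/2 × (-3 + (-188))
S_38 = 38/2 × (-191) = -3629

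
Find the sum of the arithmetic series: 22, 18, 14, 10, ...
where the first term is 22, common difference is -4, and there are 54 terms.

Sₙ = n/2 × (first + last)
Last term = a + (n-1)d = 22 + (54-1)×(-4) = -190
S_54 = 54/2 × (22 + (-190))
S_54 = 54/2 × (-168) = -4536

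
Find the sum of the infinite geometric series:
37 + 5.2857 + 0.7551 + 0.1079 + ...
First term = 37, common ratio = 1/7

For |r| < 1, S = a / (1 - r)
S = 37 / (1 - (1/7))
S = 37 / (6/7)
S = 259/6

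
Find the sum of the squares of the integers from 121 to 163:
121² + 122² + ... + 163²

Use ∑_{k=1}^{n} k² = n(n+1)(2n+1)/6, then subtract the first 120 terms.
∑_{k=1}^{163} k² = 163×164×327/6 = 1456894
∑_{k=1}^{120} k² = 120×121×241/6 = 583220
∑_{k=121}^{163} k² = 1456894 - 583220 = 873674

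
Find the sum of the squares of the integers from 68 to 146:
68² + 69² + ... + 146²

Use ∑_{k=1}^{n} k² = n(n+1)(2n+1)/6, then subtract the first 67 terms.
∑_{k=1}^{146} k² = 146×147×293/6 = 1048061
∑_{k=1}^{67} k² = 67×68×135/6 = 102510
∑_{k=68}^{146} k² = 1048061 - 102510 = 945551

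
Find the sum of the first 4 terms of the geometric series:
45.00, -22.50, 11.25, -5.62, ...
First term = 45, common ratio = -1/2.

Sₙ = a(1 - rⁿ) / (1 - r)
S_4 = 45(1 - (-1/2)^4) / (1 - (-1/2))
S_4 = 45(1 - (1/16)) / (3/2)
S_4 = 225/8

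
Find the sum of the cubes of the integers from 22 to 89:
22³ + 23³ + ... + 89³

Use ∑_{k=1}^{n} k³ = [n(n+1)/2]², then subtract the first 21 terms.
∑_{k=1}^{89} k³ = [89×90/2]² = 4005² = 16040025
∑_{k=1}^{21} k³ = [21×22/2]² = 231² = 53361
∑_{k=22}^{89} k³ = 16040025 - 53361 = 15986664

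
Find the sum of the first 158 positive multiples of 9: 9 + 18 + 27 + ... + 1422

Factor out 9: = 9(1 + 2 + ... + 158) = 9 × n(n+1)/2
= 9 × 158×159/2
= 9 × 12561
= 113049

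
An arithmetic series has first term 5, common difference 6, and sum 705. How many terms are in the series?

Using S = n/2 × [2a + (n-1)d]
705 = n/2 × [2(5) + (n-1)(6)]
705 = n/2 × [10 + 6n - 6]
1410 = n × [4 + 6n]
6n² + (4)n - 1410 = 0
Discriminant: Δ = (4)² - 4(6)(-1410) = 16 + 33840 = 33856
√Δ = 184
n = [-(4) + √Δ] / (2·6) = (-4 + 184) / 12 = 180 / 12 = 15
(The negative root is discarded since n must be a positive integer.)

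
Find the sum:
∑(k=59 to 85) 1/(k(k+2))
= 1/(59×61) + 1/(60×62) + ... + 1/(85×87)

Partial fractions: 1/(k(k+2)) = (1/2)[1/k - 1/(k+2)]
Telescoping leaves the first two and last two terms:
= (1/2)[1/59 + 1/60 - 1/86 - 1/87]
= 15441/2942920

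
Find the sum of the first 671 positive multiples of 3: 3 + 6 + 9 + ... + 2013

Factor out 3: = 3(1 + 2 + ... + 671) = 3 × n(n+1)/2
= 3 × 671×672/2
= 3 × 225456
= 676368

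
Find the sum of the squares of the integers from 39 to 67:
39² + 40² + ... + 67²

Use ∑_{k=1}^{n} k² = n(n+1)(2n+1)/6, then subtract the first 38 terms.
∑_{k=1}^{67} k² = 67×68×135/6 = 102510
∑_{k=1}^{38} k² = 38×39×77/6 = 19019
∑_{k=39}^{67} k² = 102510 - 19019 = 83491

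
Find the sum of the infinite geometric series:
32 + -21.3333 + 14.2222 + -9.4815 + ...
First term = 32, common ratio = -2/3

For |r| < 1, S = a / (1 - r)
S = 32 / (1 - (-2/3))
S = 32 / (5/3)
S = 96/5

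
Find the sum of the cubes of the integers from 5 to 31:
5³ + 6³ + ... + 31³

Use ∑_{k=1}^{n} k³ = [n(n+1)/2]², then subtract the first 4 terms.
∑_{k=1}^{31} k³ = [31×32/2]² = 496² = 246016
∑_{k=1}^{4} k³ = [4×5/2]² = 10² = 100
∑_{k=5}^{31} k³ = 246016 - 100 = 245916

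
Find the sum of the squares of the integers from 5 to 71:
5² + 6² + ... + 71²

Use ∑_{k=1}^{n} k² = n(n+1)(2n+1)/6, then subtract the first 4 terms.
∑_{k=1}^{71} k² = 71×72×143/6 = 121836
∑_{k=1}^{4} k² = 4×5×9/6 = 30
∑_{k=5}^{71} k² = 121836 - 30 = 121806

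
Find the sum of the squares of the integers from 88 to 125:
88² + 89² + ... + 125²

Use ∑_{k=1}^{n} k² = n(n+1)(2n+1)/6, then subtract the first 87 terms.
∑_{k=1}^{125} k² = 125×126×251/6 = 658875
∑_{k=1}^{87} k² = 87×88×175/6 = 223300
∑_{k=88}^{125} k² = 658875 - 223300 = 435575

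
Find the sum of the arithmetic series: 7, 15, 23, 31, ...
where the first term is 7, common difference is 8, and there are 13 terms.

Sₙ = n/2 × (first + last)
Last term = a + (n-1)d = 7 + (13-1)×8 = 103
S_13 = 13/2 × (7 + 103)
S_13 = 13/2 × 110 = 715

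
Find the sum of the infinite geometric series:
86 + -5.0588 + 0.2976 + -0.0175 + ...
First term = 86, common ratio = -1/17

For |r| < 1, S = a / (1 - r)
S = 86 / (1 - (-1/17))
S = 86 / (18/17)
S = 731/9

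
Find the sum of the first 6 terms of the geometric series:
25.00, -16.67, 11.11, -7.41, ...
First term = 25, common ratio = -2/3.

Sₙ = a(1 - rⁿ) / (1 - r)
S_6 = 25(1 - (-2/3)^6) / (1 - (-2/3))
S_6 = 25(1 - (64/729)) / (5/3)
S_6 = 3325/243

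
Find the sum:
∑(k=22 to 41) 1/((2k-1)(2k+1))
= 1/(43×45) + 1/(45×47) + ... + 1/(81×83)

Partial fractions: 1/((2k-1)(2k+1)) = (1/2)[1/(2k-1) - 1/(2k+1)]
The series telescopes:
= (1/2)[1/43 - 1/83]
= 20/3569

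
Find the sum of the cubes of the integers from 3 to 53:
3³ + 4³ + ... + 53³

Use ∑_{k=1}^{n} k³ = [n(n+1)/2]², then subtract the first 2 terms.
∑_{k=1}^{53} k³ = [53×54/2]² = 1431² = 2047761
∑_{k=1}^{2} k³ = [2×3/2]² = 3² = 9
∑_{k=3}^{53} k³ = 2047761 - 9 = 2047752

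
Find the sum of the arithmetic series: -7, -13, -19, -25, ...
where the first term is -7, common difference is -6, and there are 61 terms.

Sₙ = n/2 × (first + last)
Last term = a + (n-1)d = -7 + (61-1)×(-6) = -367
S_61 = 61/2 × (-7 + (-367))
S_61 = 61/2 × (-374) = -11407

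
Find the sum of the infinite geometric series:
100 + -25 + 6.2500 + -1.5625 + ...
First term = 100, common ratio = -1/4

For |r| < 1, S = a / (1 - r)
S = 100 / (1 - (-1/4))
S = 100 / (5/4)
S = 80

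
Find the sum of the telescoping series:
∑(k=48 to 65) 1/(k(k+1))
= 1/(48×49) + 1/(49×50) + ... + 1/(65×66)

Partial fractions: 1/(k(k+1)) = 1/k - 1/(k+1)
The series telescopes:
= (1/48 - 1/49) + (1/49 - 1/50) + ... + (1/65 - 1/66)
= 1/48 - 1/66
= 1/176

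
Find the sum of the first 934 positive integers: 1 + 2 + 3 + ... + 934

Formula: ∑k = n(n+1)/2
= 934×935/2
= 873290/2
= 436645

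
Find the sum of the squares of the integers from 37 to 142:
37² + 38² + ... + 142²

Use ∑_{k=1}^{n} k² = n(n+1)(2n+1)/6, then subtract the first 36 terms.
∑_{k=1}^{142} k² = 142×143×285/6 = 964535
∑_{k=1}^{36} k² = 36×37×73/6 = 16206
∑_{k=37}^{142} k² = 964535 - 16206 = 948329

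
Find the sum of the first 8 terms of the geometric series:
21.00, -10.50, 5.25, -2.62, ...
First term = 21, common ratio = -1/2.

Sₙ = a(1 - rⁿ) / (1 - r)
S_8 = 21(1 - (-1/2)^8) / (1 - (-1/2))
S_8 = 21(1 - (1/256)) / (3/2)
S_8 = 1785/128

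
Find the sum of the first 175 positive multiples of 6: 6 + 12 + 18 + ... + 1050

Factor out 6: = 6(1 + 2 + ... + 175) = 6 × n(n+1)/2
= 6 × 175×176/2
= 6 × 15400
= 92400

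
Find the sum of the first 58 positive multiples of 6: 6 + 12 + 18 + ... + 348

Factor out 6: = 6(1 + 2 + ... + 58) = 6 × n(n+1)/2
= 6 × 58×59/2
= 6 × 1711
= 10266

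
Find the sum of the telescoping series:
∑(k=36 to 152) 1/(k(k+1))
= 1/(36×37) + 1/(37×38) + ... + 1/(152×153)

Partial fractions: 1/(k(k+1)) = 1/k - 1/(k+1)
The series telescopes:
= (1/36 - 1/37) + (1/37 - 1/38) + ... + (1/152 - 1/153)
= 1/36 - 1/153
= 13/612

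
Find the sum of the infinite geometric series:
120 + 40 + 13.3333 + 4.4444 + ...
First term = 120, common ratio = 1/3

For |r| < 1, S = a / (1 - r)
S = 120 / (1 - (1/3))
S = 120 / (2/3)
S = 180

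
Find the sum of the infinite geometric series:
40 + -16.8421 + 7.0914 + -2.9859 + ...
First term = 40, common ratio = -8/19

For |r| < 1, S = a / (1 - r)
S = 40 / (1 - (-8/19))
S = 40 / (27/19)
S = 760/27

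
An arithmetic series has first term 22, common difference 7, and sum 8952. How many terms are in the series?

Using S = n/2 × [2a + (n-1)d]
8952 = n/2 × [2(22) + (n-1)(7)]
8952 = n/2 × [44 + 7n - 7]
17904 = n × [37 + 7n]
7n² + (37)n - 17904 = 0
Discriminant: Δ = (37)² - 4(7)(-17904) = 1369 + 501312 = 502681
√Δ = 709
n = [-(37) + √Δ] / (2·7) = (-37 + 709) / 14 = 672 / 14 = 48
(The negative root is discarded since n must be a positive integer.)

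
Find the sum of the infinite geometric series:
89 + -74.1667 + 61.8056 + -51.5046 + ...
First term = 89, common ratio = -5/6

For |r| < 1, S = a / (1 - r)
S = 89 / (1 - (-5/6))
S = 89 / (11/6)
S = 534/11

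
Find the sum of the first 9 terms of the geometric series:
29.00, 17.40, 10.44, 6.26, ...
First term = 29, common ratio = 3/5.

Sₙ = a(1 - rⁿ) / (1 - r)
S_9 = 29(1 - (3/5)^9) / (1 - (3/5))
S_9 = 29(1 - (19683/1953125)) / (2/5)
S_9 = 28034909/390625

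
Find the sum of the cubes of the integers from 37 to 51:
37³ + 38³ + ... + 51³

Use ∑_{k=1}^{n} k³ = [n(n+1)/2]², then subtract the first 36 terms.
∑_{k=1}^{51} k³ = [51×52/2]² = 1326² = 1758276
∑_{k=1}^{36} k³ = [36×37/2]² = 666² = 443556
∑_{k=37}^{51} k³ = 1758276 - 443556 = 1314720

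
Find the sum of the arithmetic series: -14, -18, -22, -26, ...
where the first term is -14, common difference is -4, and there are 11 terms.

Sₙ = n/2 × (first + last)
Last term = a + (n-1)d = -14 + (11-1)×(-4) = -54
S_11 = 11/2 × (-14 + (-54))
S_11 = 11/2 × (-68) = -374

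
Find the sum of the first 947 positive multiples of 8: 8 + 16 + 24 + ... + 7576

Factor out 8: = 8(1 + 2 + ... + 947) = 8 × n(n+1)/2
= 8 × 947×948/2
= 8 × 448878
= 3591024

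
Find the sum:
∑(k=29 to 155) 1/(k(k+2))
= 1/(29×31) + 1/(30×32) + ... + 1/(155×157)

Partial fractions: 1/(k(k+2)) = (1/2)[1/k - 1/(k+2)]
Telescoping leaves the first two and last two terms:
= (1/2)[1/29 + 1/30 - 1/156 - 1/157]
= 65151/2367560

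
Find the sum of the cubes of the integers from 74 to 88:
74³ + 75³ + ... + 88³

Use ∑_{k=1}^{n} k³ = [n(n+1)/2]², then subtract the first 73 terms.
∑_{k=1}^{88} k³ = [88×89/2]² = 3916² = 15335056
∑_{k=1}^{73} k³ = [73×74/2]² = 2701² = 7295401
∑_{k=74}^{88} k³ = 15335056 - 7295401 = 8039655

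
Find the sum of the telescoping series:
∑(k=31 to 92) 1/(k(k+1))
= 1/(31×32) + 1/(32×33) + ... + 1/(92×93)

Partial fractions: 1/(k(k+1)) = 1/k - 1/(k+1)
The series telescopes:
= (1/31 - 1/32) + (1/32 - 1/33) + ... + (1/92 - 1/93)
= 1/31 - 1/93
= 2/93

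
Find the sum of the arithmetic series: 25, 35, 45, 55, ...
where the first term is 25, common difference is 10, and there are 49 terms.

Sₙ = n/2 × (first + last)
Last term = a + (n-1)d = 25 + (49-1)×10 = 505
S_49 = 49/2 × (25 + 505)
S_49 = 49/2 × 530 = 12985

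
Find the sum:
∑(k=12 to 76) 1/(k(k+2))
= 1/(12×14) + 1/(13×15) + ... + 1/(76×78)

Partial fractions: 1/(k(k+2)) = (1/2)[1/k - 1/(k+2)]
Telescoping leaves the first two and last two terms:
= (1/2)[1/12 + 1/13 - 1/77 - 1/78]
= 1615/24024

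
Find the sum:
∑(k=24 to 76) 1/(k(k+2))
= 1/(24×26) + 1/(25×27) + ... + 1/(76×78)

Partial fractions: 1/(k(k+2)) = (1/2)[1/k - 1/(k+2)]
Telescoping leaves the first two and last two terms:
= (1/2)[1/24 + 1/25 - 1/77 - 1/78]
= 11183/400400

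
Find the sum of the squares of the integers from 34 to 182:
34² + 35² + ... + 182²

Use ∑_{k=1}^{n} k² = n(n+1)(2n+1)/6, then subtract the first 33 terms.
∑_{k=1}^{182} k² = 182×183×365/6 = 2026115
∑_{k=1}^{33} k² = 33×34×67/6 = 12529
∑_{k=34}^{182} k² = 2026115 - 12529 = 2013586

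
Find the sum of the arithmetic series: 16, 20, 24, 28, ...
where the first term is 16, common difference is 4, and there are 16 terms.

Sₙ = n/2 × (first + last)
Last term = a + (n-1)d = 16 + (16-1)×4 = 76
S_16 = 16/2 × (16 + 76)
S_16 = 16/2 × 92 = 736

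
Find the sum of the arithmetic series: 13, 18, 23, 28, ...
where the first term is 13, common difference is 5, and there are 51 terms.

Sₙ = n/2 × (first + last)
Last term = a + (n-1)d = 13 + (51-1)×5 = 263
S_51 = 51/2 × (13 + 263)
S_51 = 51/2 × 276 = 7038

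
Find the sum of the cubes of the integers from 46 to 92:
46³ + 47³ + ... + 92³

Use ∑_{k=1}^{n} k³ = [n(n+1)/2]², then subtract the first 45 terms.
∑_{k=1}^{92} k³ = [92×93/2]² = 4278² = 18301284
∑_{k=1}^{45} k³ = [45×46/2]² = 1035² = 1071225
∑_{k=46}^{92} k³ = 18301284 - 1071225 = 17230059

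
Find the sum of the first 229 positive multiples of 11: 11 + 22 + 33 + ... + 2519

Factor out 11: = 11(1 + 2 + ... + 229) = 11 × n(n+1)/2
= 11 × 229×230/2
= 11 × 26335
= 289685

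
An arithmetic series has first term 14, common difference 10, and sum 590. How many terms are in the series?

Using S = n/2 × [2a + (n-1)d]
590 = n/2 × [2(14) + (n-1)(10)]
590 = n/2 × [28 + 10n - 10]
1180 = n × [18 + 10n]
10n² + (18)n - 1180 = 0
Discriminant: Δ = (18)² - 4(10)(-1180) = 324 + 47200 = 47524
√Δ = 218
n = [-(18) + √Δ] / (2·10) = (-18 + 218) / 20 = 200 / 20 = 10
(The negative root is discarded since n must be a positive integer.)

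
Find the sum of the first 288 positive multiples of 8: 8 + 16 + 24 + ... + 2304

Factor out 8: = 8(1 + 2 + ... + 288) = 8 × n(n+1)/2
= 8 × 288×289/2
= 8 × 41616
= 332928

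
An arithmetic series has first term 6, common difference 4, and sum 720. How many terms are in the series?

Using S = n/2 × [2a + (n-1)d]
720 = n/2 × [2(6) + (n-1)(4)]
720 = n/2 × [12 + 4n - 4]
1440 = n × [8 + 4n]
4n² + (8)n - 1440 = 0
Discriminant: Δ = (8)² - 4(4)(-1440) = 64 + 23040 = 23104
√Δ = 152
n = [-(8) + √Δ] / (2·4) = (-8 + 152) / 8 = 144 / 8 = 18
(The negative root is discarded since n must be a positive integer.)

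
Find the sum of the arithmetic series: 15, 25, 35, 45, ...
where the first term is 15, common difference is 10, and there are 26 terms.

Sₙ = n/2 × (first + last)
Last term = a + (n-1)d = 15 + (26-1)×10 = 265
S_26 = 26/2 × (15 + 265)
S_26 = 26/2 × 280 = 3640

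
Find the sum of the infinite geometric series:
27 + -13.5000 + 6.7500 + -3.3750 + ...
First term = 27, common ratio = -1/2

For |r| < 1, S = a / (1 - r)
S = 27 / (1 - (-1/2))
S = 27 / (3/2)
S = 18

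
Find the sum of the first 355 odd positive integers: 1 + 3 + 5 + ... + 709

Sum of first n odd numbers = n²
= 355²
= 126025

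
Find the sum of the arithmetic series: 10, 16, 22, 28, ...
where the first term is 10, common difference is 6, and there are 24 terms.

Sₙ = n/2 × (first + last)
Last term = a + (n-1)d = 10 + (24-1)×6 = 148
S_24 = 24/2 × (10 + 148)
S_24 = 24/2 × 158 = 1896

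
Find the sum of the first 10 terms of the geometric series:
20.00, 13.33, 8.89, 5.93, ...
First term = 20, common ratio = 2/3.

Sₙ = a(1 - rⁿ) / (1 - r)
S_10 = 20(1 - (2/3)^10) / (1 - (2/3))
S_10 = 20(1 - (1024/59049)) / (1/3)
S_10 = 1160500/19683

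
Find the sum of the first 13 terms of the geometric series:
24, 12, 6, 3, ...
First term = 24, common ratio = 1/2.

Sₙ = a(1 - rⁿ) / (1 - r)
S_13 = 24(1 - (1/2)^13) / (1 - (1/2))
S_13 = 24(1 - (1/8192)) / (1/2)
S_13 = 24573/512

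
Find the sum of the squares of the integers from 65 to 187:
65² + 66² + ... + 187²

Use ∑_{k=1}^{n} k² = n(n+1)(2n+1)/6, then subtract the first 64 terms.
∑_{k=1}^{187} k² = 187×188×375/6 = 2197250
∑_{k=1}^{64} k² = 64×65×129/6 = 89440
∑_{k=65}^{187} k² = 2197250 - 89440 = 2107810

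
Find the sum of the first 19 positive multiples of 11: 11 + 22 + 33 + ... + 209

Factor out 11: = 11(1 + 2 + ... + 19) = 11 × n(n+1)/2
= 11 × 19×20/2
= 11 × 190
= 2090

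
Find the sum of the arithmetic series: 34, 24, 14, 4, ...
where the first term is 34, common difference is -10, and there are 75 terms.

Sₙ = n/2 × (first + last)
Last term = a + (n-1)d = 34 + (75-1)×(-10) = -706
S_75 = 75/2 × (34 + (-706))
S_75 = 75/2 × (-672) = -25200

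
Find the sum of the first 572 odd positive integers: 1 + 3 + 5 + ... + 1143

Sum of first n odd numbers = n²
= 572²
= 327184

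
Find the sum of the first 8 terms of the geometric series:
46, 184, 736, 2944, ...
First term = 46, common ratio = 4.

Sₙ = a(1 - rⁿ) / (1 - r)
S_8 = 46(1 - 4^8) / (1 - 4)
S_8 = 46(1 - 65536) / (-3)
S_8 = 1004870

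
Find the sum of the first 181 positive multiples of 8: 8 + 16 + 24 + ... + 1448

Factor out 8: = 8(1 + 2 + ... + 181) = 8 × n(n+1)/2
= 8 × 181×182/2
= 8 × 16471
= 131768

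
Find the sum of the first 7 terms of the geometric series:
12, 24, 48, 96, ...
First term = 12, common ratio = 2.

Sₙ = a(1 - rⁿ) / (1 - r)
S_7 = 12(1 - 2^7) / (1 - 2)
S_7 = 12(1 - 128) / (-1)
S_7 = 1524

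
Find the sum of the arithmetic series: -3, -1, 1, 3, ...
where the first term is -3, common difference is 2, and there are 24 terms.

Sₙ = n/2 × (first + last)
Last term = a + (n-1)d = -3 + (24-1)×2 = 43
S_24 = 24/2 × (-3 + 43)
S_24 = 24/2 × 40 = 480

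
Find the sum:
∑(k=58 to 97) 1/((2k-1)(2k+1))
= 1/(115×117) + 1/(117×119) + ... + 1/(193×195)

Partial fractions: 1/((2k-1)(2k+1)) = (1/2)[1/(2k-1) - 1/(2k+1)]
The series telescopes:
= (1/2)[1/115 - 1/195]
= 8/4485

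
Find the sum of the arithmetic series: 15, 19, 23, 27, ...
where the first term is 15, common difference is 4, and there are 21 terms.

Sₙ = n/2 × (first + last)
Last term = a + (n-1)d = 15 + (21-1)×4 = 95
S_21 = 21/2 × (15 + 95)
S_21 = 21/2 × 110 = 1155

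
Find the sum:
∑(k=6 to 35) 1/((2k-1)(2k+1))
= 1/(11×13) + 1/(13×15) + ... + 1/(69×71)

Partial fractions: 1/((2k-1)(2k+1)) = (1/2)[1/(2k-1) - 1/(2k+1)]
The series telescopes:
= (1/2)[1/11 - 1/71]
= 30/781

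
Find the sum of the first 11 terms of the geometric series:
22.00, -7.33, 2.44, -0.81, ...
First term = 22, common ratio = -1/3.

Sₙ = a(1 - rⁿ) / (1 - r)
S_11 = 22(1 - (-1/3)^11) / (1 - (-1/3))
S_11 = 22(1 - (-1/177147)) / (4/3)
S_11 = 974314/59049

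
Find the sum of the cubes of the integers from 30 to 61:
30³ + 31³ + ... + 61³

Use ∑_{k=1}^{n} k³ = [n(n+1)/2]², then subtract the first 29 terms.
∑_{k=1}^{61} k³ = [61×62/2]² = 1891² = 3575881
∑_{k=1}^{29} k³ = [29×30/2]² = 435² = 189225
∑_{k=30}^{61} k³ = 3575881 - 189225 = 3386656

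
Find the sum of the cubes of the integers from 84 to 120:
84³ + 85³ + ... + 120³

Use ∑_{k=1}^{n} k³ = [n(n+1)/2]², then subtract the first 83 terms.
∑_{k=1}^{120} k³ = [120×121/2]² = 7260² = 52707600
∑_{k=1}^{83} k³ = [83×84/2]² = 3486² = 12152196
∑_{k=84}^{120} k³ = 52707600 - 12152196 = 40555404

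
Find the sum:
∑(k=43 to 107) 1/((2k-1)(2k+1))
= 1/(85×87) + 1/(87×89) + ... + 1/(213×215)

Partial fractions: 1/((2k-1)(2k+1)) = (1/2)[1/(2k-1) - 1/(2k+1)]
The series telescopes:
= (1/2)[1/85 - 1/215]
= 13/3655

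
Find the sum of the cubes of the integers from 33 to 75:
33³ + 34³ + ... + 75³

Use ∑_{k=1}^{n} k³ = [n(n+1)/2]², then subtract the first 32 terms.
∑_{k=1}^{75} k³ = [75×76/2]² = 2850² = 8122500
∑_{k=1}^{32} k³ = [32×33/2]² = 528² = 278784
∑_{k=33}^{75} k³ = 8122500 - 278784 = 7843716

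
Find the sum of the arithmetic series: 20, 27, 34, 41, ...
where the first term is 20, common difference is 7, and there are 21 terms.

Sₙ = n/2 × (first + last)
Last term = a + (n-1)d = 20 + (21-1)×7 = 160
S_21 = 21/2 × (20 + 160)
S_21 = 21/2 × 180 = 1890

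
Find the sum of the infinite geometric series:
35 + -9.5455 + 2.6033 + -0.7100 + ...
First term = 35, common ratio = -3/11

For |r| < 1, S = a / (1 - r)
S = 35 / (1 - (-3/11))
S = 35 / (14/11)
S = 55/2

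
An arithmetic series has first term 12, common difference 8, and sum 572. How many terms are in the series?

Using S = n/2 × [2a + (n-1)d]
572 = n/2 × [2(12) + (n-1)(8)]
572 = n/2 × [24 + 8n - 8]
1144 = n × [16 + 8n]
8n² + (16)n - 1144 = 0
Discriminant: Δ = (16)² - 4(8)(-1144) = 256 + 36608 = 36864
√Δ = 192
n = [-(16) + √Δ] / (2·8) = (-16 + 192) / 16 = 176 / 16 = 11
(The negative root is discarded since n must be a positive integer.)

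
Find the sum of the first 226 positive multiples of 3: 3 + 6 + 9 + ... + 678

Factor out 3: = 3(1 + 2 + ... + 226) = 3 × n(n+1)/2
= 3 × 226×227/2
= 3 × 25651
= 76953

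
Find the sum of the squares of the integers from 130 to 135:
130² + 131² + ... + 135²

Use ∑_{k=1}^{n} k² = n(n+1)(2n+1)/6, then subtract the first 129 terms.
∑_{k=1}^{135} k² = 135×136×271/6 = 829260
∑_{k=1}^{129} k² = 129×130×259/6 = 723905
∑_{k=130}^{135} k² = 829260 - 723905 = 105355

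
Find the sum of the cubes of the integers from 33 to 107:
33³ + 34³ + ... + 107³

Use ∑_{k=1}^{n} k³ = [n(n+1)/2]², then subtract the first 32 terms.
∑_{k=1}^{107} k³ = [107×108/2]² = 5778² = 33385284
∑_{k=1}^{32} k³ = [32×33/2]² = 528² = 278784
∑_{k=33}^{107} k³ = 33385284 - 278784 = 33106500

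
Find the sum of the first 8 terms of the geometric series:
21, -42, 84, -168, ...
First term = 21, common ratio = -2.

Sₙ = a(1 - rⁿ) / (1 - r)
S_8 = 21(1 - (-2)^8) / (1 - (-2))
S_8 = 21(1 - 256) / (3)
S_8 = -1785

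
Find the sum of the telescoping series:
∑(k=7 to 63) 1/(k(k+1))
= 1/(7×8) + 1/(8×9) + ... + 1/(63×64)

Partial fractions: 1/(k(k+1)) = 1/k - 1/(k+1)
The series telescopes:
= (1/7 - 1/8) + (1/8 - 1/9) + ... + (1/63 - 1/64)
= 1/7 - 1/64
= 57/448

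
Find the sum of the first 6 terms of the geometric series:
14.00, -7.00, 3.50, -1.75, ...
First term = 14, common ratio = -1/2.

Sₙ = a(1 - rⁿ) / (1 - r)
S_6 = 14(1 - (-1/2)^6) / (1 - (-1/2))
S_6 = 14(1 - (1/64)) / (3/2)
S_6 = 147/16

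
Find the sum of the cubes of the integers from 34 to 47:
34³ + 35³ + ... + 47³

Use ∑_{k=1}^{n} k³ = [n(n+1)/2]², then subtract the first 33 terms.
∑_{k=1}^{47} k³ = [47×48/2]² = 1128² = 1272384
∑_{k=1}^{33} k³ = [33×34/2]² = 561² = 314721
∑_{k=34}^{47} k³ = 1272384 - 314721 = 957663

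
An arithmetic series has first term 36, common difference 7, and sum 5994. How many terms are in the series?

Using S = n/2 × [2a + (n-1)d]
5994 = n/2 × [2(36) + (n-1)(7)]
5994 = n/2 × [72 + 7n - 7]
11988 = n × [65 + 7n]
7n² + (65)n - 11988 = 0
Discriminant: Δ = (65)² - 4(7)(-11988) = 4225 + 335664 = 339889
√Δ = 583
n = [-(65) + √Δ] / (2·7) = (-65 + 583) / 14 = 518 / 14 = 37
(The negative root is discarded since n must be a positive integer.)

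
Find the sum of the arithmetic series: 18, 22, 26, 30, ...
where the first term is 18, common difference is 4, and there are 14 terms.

Sₙ = n/2 × (first + last)
Last term = a + (n-1)d = 18 + (14-1)×4 = 70
S_14 = 14/2 × (18 + 70)
S_14 = 14/2 × 88 = 616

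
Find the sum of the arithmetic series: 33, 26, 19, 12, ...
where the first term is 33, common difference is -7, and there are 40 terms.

Sₙ = n/2 × (first + last)
Last term = a + (n-1)d = 33 + (40-1)×(-7) = -240
S_40 = 40/2 × (33 + (-240))
S_40 = 40/2 × (-207) = -4140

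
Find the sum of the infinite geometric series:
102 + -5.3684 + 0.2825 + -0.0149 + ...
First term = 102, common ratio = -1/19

For |r| < 1, S = a / (1 - r)
S = 102 / (1 - (-1/19))
S = 102 / (20/19)
S = 969/10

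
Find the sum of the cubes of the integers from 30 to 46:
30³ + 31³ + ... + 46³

Use ∑_{k=1}^{n} k³ = [n(n+1)/2]², then subtract the first 29 terms.
∑_{k=1}^{46} k³ = [46×47/2]² = 1081² = 1168561
∑_{k=1}^{29} k³ = [29×30/2]² = 435² = 189225
∑_{k=30}^{46} k³ = 1168561 - 189225 = 979336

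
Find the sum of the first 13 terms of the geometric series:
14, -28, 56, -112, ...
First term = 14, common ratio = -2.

Sₙ = a(1 - rⁿ) / (1 - r)
S_13 = 14(1 - (-2)^13) / (1 - (-2))
S_13 = 14(1 - (-8192)) / (3)
S_13 = 38234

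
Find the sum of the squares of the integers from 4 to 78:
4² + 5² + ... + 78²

Use ∑_{k=1}^{n} k² = n(n+1)(2n+1)/6, then subtract the first 3 terms.
∑_{k=1}^{78} k² = 78×79×157/6 = 161239
∑_{k=1}^{3} k² = 3×4×7/6 = 14
∑_{k=4}^{78} k² = 161239 - 14 = 161225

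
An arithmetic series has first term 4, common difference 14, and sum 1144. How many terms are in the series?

Using S = n/2 × [2a + (n-1)d]
1144 = n/2 × [2(4) + (n-1)(14)]
1144 = n/2 × [8 + 14n - 14]
2288 = n × [-6 + 14n]
14n² + (-6)n - 2288 = 0
Discriminant: Δ = (-6)² - 4(14)(-2288) = 36 + 128128 = 128164
√Δ = 358
n = [-(-6) + √Δ] / (2·14) = (6 + 358) / 28 = 364 / 28 = 13
(The negative root is discarded since n must be a positive integer.)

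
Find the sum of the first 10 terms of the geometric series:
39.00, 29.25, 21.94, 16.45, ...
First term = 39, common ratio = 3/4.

Sₙ = a(1 - rⁿ) / (1 - r)
S_10 = 39(1 - (3/4)^10) / (1 - (3/4))
S_10 = 39(1 - (59049/1048576)) / (1/4)
S_10 = 38591553/262144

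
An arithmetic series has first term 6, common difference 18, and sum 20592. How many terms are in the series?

Using S = n/2 × [2a + (n-1)d]
20592 = n/2 × [2(6) + (n-1)(18)]
20592 = n/2 × [12 + 18n - 18]
41184 = n × [-6 + 18n]
18n² + (-6)n - 41184 = 0
Discriminant: Δ = (-6)² - 4(18)(-41184) = 36 + 2965248 = 2965284
√Δ = 1722
n = [-(-6) + √Δ] / (2·18) = (6 + 1722) / 36 = 1728 / 36 = 48
(The negative root is discarded since n must be a positive integer.)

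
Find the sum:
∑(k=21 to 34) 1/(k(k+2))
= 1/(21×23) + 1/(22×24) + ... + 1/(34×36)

Partial fractions: 1/(k(k+2)) = (1/2)[1/k - 1/(k+2)]
Telescoping leaves the first two and last two terms:
= (1/2)[1/21 + 1/22 - 1/35 - 1/36]
= 509/27720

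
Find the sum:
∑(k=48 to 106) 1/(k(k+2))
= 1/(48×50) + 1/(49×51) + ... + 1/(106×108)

Partial fractions: 1/(k(k+2)) = (1/2)[1/k - 1/(k+2)]
Telescoping leaves the first two and last two terms:
= (1/2)[1/48 + 1/49 - 1/107 - 1/108]
= 51271/4529952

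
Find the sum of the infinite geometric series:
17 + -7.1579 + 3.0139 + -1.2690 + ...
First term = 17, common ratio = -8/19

For |r| < 1, S = a / (1 - r)
S = 17 / (1 - (-8/19))
S = 17 / (27/19)
S = 323/27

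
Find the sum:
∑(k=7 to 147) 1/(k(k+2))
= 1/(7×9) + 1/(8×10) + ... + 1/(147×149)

Partial fractions: 1/(k(k+2)) = (1/2)[1/k - 1/(k+2)]
Telescoping leaves the first two and last two terms:
= (1/2)[1/7 + 1/8 - 1/148 - 1/149]
= 78537/617456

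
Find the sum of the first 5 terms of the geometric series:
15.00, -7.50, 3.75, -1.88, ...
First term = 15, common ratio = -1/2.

Sₙ = a(1 - rⁿ) / (1 - r)
S_5 = 15(1 - (-1/2)^5) / (1 - (-1/2))
S_5 = 15(1 - (-1/32)) / (3/2)
S_5 = 165/16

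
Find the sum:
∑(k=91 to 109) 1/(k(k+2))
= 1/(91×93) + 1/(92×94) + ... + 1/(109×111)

Partial fractions: 1/(k(k+2)) = (1/2)[1/k - 1/(k+2)]
Telescoping leaves the first two and last two terms:
= (1/2)[1/91 + 1/92 - 1/110 - 1/111]
= 192109/102222120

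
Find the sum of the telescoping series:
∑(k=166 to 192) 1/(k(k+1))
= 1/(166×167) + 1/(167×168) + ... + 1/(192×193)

Partial fractions: 1/(k(k+1)) = 1/k - 1/(k+1)
The series telescopes:
= (1/166 - 1/167) + (1/167 - 1/168) + ... + (1/192 - 1/193)
= 1/166 - 1/193
= 27/32038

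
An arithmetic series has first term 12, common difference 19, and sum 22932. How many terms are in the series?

Using S = n/2 × [2a + (n-1)d]
22932 = n/2 × [2(12) + (n-1)(19)]
22932 = n/2 × [24 + 19n - 19]
45864 = n × [5 + 19n]
19n² + (5)n - 45864 = 0
Discriminant: Δ = (5)² - 4(19)(-45864) = 25 + 3485664 = 3485689
√Δ = 1867
n = [-(5) + √Δ] / (2·19) = (-5 + 1867) / 38 = 1862 / 38 = 49
(The negative root is discarded since n must be a positive integer.)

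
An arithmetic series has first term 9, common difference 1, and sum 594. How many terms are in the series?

Using S = n/2 × [2a + (n-1)d]
594 = n/2 × [2(9) + (n-1)(1)]
594 = n/2 × [18 + 1n - 1]
1188 = n × [17 + 1n]
1n² + (17)n - 1188 = 0
Discriminant: Δ = (17)² - 4(1)(-1188) = 289 + 4752 = 5041
√Δ = 71
n = [-(17) + √Δ] / (2·1) = (-17 + 71) / 2 = 54 / 2 = 27
(The negative root is discarded since n must be a positive integer.)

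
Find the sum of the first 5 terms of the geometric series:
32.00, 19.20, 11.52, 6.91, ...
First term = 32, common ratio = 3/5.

Sₙ = a(1 - rⁿ) / (1 - r)
S_5 = 32(1 - (3/5)^5) / (1 - (3/5))
S_5 = 32(1 - (243/3125)) / (2/5)
S_5 = 46112/625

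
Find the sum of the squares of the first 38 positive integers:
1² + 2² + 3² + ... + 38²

Formula: ∑k² = n(n+1)(2n+1)/6
= 38×39×77/6
= 114114/6
= 19019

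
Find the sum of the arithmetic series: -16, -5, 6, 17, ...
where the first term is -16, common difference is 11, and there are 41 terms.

Sₙ = n/2 × (first + last)
Last term = a + (n-1)d = -16 + (41-1)×11 = 424
S_41 = 41/2 × (-16 + 424)
S_41 = 41/2 × 408 = 8364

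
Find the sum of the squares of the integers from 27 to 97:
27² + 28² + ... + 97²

Use ∑_{k=1}^{n} k² = n(n+1)(2n+1)/6, then subtract the first 26 terms.
∑_{k=1}^{97} k² = 97×98×195/6 = 308945
∑_{k=1}^{26} k² = 26×27×53/6 = 6201
∑_{k=27}^{97} k² = 308945 - 6201 = 302744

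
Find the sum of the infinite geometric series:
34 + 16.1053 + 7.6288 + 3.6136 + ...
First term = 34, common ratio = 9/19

For |r| < 1, S = a / (1 - r)
S = 34 / (1 - (9/19))
S = 34 / (10/19)
S = 323/5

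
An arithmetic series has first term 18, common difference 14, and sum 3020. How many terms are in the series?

Using S = n/2 × [2a + (n-1)d]
3020 = n/2 × [2(18) + (n-1)(14)]
3020 = n/2 × [36 + 14n - 14]
6040 = n × [22 + 14n]
14n² + (22)n - 6040 = 0
Discriminant: Δ = (22)² - 4(14)(-6040) = 484 + 338240 = 338724
√Δ = 582
n = [-(22) + √Δ] / (2·14) = (-22 + 582) / 28 = 560 / 28 = 20
(The negative root is discarded since n must be a positive integer.)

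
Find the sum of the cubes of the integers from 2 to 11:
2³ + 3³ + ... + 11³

Use ∑_{k=1}^{n} k³ = [n(n+1)/2]², then subtract the first 1 terms.
∑_{k=1}^{11} k³ = [11×12/2]² = 66² = 4356
∑_{k=1}^{1} k³ = [1×2/2]² = 1² = 1
∑_{k=2}^{11} k³ = 4356 - 1 = 4355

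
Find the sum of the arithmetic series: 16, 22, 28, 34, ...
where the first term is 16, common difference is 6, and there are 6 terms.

Sₙ = n/2 × (first + last)
Last term = a + (n-1)d = 16 + (6-1)×6 = 46
S_6 = 6/2 × (16 + 46)
S_6 = 6/2 × 62 = 186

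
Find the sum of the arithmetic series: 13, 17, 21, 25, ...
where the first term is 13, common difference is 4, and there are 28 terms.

Sₙ = n/2 × (first + last)
Last term = a + (n-1)d = 13 + (28-1)×4 = 121
S_28 = 28/2 × (13 + 121)
S_28 = 28/2 × 134 = 1876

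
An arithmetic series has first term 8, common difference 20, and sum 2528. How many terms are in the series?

Using S = n/2 × [2a + (n-1)d]
2528 = n/2 × [2(8) + (n-1)(20)]
2528 = n/2 × [16 + 20n - 20]
5056 = n × [-4 + 20n]
20n² + (-4)n - 5056 = 0
Discriminant: Δ = (-4)² - 4(20)(-5056) = 16 + 404480 = 404496
√Δ = 636
n = [-(-4) + √Δ] / (2·20) = (4 + 636) / 40 = 640 / 40 = 16
(The negative root is discarded since n must be a positive integer.)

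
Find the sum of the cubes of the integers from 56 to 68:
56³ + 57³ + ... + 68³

Use ∑_{k=1}^{n} k³ = [n(n+1)/2]², then subtract the first 55 terms.
∑_{k=1}^{68} k³ = [68×69/2]² = 2346² = 5503716
∑_{k=1}^{55} k³ = [55×56/2]² = 1540² = 2371600
∑_{k=56}^{68} k³ = 5503716 - 2371600 = 3132116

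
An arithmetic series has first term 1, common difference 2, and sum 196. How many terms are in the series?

Using S = n/2 × [2a + (n-1)d]
196 = n/2 × [2(1) + (n-1)(2)]
196 = n/2 × [2 + 2n - 2]
392 = n × [0 + 2n]
2n² + (0)n - 392 = 0
Discriminant: Δ = (0)² - 4(2)(-392) = 0 + 3136 = 3136
√Δ = 56
n = [-(0) + √Δ] / (2·2) = (0 + 56) / 4 = 56 / 4 = 14
(The negative root is discarded since n must be a positive integer.)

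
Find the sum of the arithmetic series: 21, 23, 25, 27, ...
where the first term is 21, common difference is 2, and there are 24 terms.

Sₙ = n/2 × (first + last)
Last term = a + (n-1)d = 21 + (24-1)×2 = 67
S_24 = 24/2 × (21 + 67)
S_24 = 24/2 × 88 = 1056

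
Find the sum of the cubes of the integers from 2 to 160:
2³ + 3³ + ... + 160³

Use ∑_{k=1}^{n} k³ = [n(n+1)/2]², then subtract the first 1 terms.
∑_{k=1}^{160} k³ = [160×161/2]² = 12880² = 165894400
∑_{k=1}^{1} k³ = [1×2/2]² = 1² = 1
∑_{k=2}^{160} k³ = 165894400 - 1 = 165894399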